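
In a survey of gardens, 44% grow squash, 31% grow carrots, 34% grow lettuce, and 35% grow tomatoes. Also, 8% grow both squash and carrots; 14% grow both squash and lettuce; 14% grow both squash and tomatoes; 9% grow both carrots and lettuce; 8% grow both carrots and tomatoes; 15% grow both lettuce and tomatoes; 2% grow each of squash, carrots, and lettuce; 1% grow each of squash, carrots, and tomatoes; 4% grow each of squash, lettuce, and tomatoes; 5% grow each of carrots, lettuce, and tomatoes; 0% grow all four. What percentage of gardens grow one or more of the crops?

P(≥1) = 44 + 31 + 34 + 35 − 8 − 14 − 14 − 9 − 8 − 15 + 2 + 1 + 4 + 5 − 0 = 88%

88%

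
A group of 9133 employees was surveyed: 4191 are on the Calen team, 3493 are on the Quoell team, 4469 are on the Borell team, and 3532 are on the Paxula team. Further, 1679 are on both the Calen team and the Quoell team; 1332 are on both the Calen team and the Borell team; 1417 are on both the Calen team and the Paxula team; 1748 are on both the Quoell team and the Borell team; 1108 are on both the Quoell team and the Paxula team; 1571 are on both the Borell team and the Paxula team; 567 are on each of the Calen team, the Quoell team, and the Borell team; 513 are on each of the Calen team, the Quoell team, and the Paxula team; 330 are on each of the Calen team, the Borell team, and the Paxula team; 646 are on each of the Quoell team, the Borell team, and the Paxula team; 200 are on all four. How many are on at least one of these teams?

8686

By inclusion–exclusion:
N(≥1) = 4191 + 3493 + 4469 + 3532 − 1679 − 1332 − 1417 − 1748 − 1108 − 1571 + 567 + 513 + 330 + 646 − 200 = 8686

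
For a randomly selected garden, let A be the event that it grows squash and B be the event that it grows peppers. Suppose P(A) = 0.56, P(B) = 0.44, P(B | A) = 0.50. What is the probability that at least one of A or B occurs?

0.72

P(A ∩ B) = P(A)·P(B|A) = 0.56 × 0.50 = 0.28
Using inclusion–exclusion:
P(A ∪ B) = 0.56 + 0.44 − 0.28 = 0.72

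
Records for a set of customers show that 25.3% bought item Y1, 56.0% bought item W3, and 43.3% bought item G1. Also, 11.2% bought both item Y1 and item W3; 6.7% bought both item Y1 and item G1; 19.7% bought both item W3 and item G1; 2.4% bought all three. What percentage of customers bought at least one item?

Apply inclusion-exclusion:
P(at least one) = 25.3 + 56.0 + 43.3 − 11.2 − 6.7 − 19.7 + 2.4 = 89.4%

89.4%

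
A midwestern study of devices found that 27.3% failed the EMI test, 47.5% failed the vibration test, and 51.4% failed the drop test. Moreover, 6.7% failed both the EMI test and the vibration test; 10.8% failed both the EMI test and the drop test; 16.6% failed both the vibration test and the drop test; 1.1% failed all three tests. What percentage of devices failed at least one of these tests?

P(at least one) = 27.3 + 47.5 + 51.4 − 6.7 − 10.8 − 16.6 + 1.1 = 93.2%

93.2%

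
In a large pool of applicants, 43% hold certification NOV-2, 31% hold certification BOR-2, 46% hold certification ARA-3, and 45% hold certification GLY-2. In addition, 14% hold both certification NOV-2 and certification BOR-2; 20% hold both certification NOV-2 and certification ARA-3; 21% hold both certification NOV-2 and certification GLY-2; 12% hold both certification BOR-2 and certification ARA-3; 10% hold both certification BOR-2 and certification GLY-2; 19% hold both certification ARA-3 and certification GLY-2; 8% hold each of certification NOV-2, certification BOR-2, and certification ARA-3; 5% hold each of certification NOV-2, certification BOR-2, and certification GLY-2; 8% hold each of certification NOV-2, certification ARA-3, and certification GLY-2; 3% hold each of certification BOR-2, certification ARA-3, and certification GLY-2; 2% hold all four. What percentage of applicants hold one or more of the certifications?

91%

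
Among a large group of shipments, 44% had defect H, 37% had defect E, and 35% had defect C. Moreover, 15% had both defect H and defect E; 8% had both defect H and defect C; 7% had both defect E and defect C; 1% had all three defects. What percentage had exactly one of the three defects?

Using the inclusion–exclusion count for exactly one event:
P(exactly one) = 44 + 37 + 35 − 2·15 − 2·8 − 2·7 + 3·1 = 59%

59%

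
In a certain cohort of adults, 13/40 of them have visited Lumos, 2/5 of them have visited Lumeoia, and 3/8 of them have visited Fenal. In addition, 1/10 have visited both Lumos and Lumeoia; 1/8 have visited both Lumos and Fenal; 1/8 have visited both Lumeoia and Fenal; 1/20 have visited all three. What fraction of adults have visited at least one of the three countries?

Apply inclusion-exclusion:
P(at least one) = 13/40 + 2/5 + 3/8 − 1/10 − 1/8 − 1/8 + 1/20 = 4/5

4/5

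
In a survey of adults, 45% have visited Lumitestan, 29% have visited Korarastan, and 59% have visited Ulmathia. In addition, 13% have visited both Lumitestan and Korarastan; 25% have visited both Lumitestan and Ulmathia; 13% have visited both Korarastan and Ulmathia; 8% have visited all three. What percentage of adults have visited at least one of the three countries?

90%

Apply inclusion-exclusion:
P(at least one) = 45 + 29 + 59 − 13 − 25 − 13 + 8 = 90%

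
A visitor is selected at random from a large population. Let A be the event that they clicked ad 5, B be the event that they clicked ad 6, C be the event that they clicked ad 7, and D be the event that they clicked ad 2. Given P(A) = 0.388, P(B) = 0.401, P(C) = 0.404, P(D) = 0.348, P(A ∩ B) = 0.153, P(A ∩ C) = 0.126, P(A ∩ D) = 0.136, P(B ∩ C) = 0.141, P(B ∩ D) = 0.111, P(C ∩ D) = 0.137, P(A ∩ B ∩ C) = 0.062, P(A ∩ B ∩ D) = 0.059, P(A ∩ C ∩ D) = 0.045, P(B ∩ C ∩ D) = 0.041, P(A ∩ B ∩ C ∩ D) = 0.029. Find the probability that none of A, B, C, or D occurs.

0.085

By inclusion–exclusion:
P(A ∪ B ∪ C ∪ D) = 0.388 + 0.401 + 0.404 + 0.348 − 0.153 − 0.126 − 0.136 − 0.141 − 0.111 − 0.137 + 0.062 + 0.059 + 0.045 + 0.041 − 0.029 = 0.915
P(none) = 1 − 0.915 = 0.085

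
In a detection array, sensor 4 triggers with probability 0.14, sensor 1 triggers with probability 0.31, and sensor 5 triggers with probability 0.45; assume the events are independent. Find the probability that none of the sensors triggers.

0.32637

P(none) = (1 − 0.14) × (1 − 0.31) × (1 − 0.45) = 0.86 × 0.69 × 0.55 = 0.32637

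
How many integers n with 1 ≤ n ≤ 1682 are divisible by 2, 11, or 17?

841 + 152 + 98 − 76 − 49 − 8 + 4 = 962

962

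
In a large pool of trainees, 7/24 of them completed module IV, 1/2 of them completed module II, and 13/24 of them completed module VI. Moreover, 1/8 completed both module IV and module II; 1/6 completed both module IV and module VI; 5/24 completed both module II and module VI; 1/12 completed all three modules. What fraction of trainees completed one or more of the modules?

11/12

P(union) = 7/24 + 1/2 + 13/24 − 1/8 − 1/6 − 5/24 + 1/12 = 11/12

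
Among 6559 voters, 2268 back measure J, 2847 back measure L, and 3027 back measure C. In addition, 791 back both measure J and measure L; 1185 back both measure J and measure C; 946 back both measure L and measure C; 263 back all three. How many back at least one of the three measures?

|union| = 2268 + 2847 + 3027 − 791 − 1185 − 946 + 263 = 5483

5483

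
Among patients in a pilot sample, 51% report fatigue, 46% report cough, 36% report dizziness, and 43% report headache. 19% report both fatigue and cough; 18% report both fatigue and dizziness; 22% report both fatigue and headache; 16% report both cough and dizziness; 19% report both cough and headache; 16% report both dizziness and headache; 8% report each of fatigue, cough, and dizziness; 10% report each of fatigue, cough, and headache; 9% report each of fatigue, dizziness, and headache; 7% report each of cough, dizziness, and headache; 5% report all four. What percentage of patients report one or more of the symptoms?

P(union) = 51 + 46 + 36 + 43 − 19 − 18 − 22 − 16 − 19 − 16 + 8 + 10 + 9 + 7 − 5 = 95%

95%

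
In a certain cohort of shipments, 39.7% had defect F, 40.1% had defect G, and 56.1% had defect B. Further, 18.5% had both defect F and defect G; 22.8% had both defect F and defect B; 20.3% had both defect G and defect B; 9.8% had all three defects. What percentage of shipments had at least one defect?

By inclusion-exclusion,
P(at least one) = 39.7 + 40.1 + 56.1 − 18.5 − 22.8 − 20.3 + 9.8 = 84.1%

84.1%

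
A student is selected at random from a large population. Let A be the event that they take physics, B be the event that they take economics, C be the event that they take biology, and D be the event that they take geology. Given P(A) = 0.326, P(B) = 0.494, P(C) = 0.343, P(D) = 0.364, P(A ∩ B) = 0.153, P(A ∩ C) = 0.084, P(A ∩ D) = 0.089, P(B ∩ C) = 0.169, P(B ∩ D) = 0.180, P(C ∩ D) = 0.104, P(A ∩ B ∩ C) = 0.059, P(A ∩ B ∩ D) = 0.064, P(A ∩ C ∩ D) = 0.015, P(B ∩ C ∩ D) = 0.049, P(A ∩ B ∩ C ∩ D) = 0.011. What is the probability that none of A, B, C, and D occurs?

0.076

P(A ∪ B ∪ C ∪ D) = 0.326 + 0.494 + 0.343 + 0.364 − 0.153 − 0.084 − 0.089 − 0.169 − 0.180 − 0.104 + 0.059 + 0.064 + 0.015 + 0.049 − 0.011 = 0.924
P(none) = 1 − 0.924 = 0.076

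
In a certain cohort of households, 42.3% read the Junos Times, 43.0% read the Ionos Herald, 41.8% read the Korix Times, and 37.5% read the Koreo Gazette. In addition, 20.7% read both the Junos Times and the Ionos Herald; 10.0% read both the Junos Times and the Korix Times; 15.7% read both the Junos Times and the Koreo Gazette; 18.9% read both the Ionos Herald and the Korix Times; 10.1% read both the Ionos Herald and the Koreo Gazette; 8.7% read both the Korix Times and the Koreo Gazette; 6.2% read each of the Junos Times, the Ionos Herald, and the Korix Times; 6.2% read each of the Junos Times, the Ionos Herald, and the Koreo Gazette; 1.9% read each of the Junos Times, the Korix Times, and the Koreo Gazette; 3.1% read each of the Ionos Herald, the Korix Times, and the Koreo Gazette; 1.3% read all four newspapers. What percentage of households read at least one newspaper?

P(at least one) = 42.3 + 43.0 + 41.8 + 37.5 − 20.7 − 10.0 − 15.7 − 18.9 − 10.1 − 8.7 + 6.2 + 6.2 + 1.9 + 3.1 − 1.3 = 96.6%

96.6%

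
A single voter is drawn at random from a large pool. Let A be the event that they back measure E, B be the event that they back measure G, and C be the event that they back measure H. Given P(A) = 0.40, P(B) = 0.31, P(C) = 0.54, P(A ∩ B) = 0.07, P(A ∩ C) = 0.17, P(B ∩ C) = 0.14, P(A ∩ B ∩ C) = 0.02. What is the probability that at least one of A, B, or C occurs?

0.89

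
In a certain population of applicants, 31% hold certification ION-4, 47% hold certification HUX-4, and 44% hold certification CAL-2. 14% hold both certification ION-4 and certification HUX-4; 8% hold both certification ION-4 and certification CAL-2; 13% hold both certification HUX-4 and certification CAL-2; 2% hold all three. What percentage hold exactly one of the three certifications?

58%

P(exactly one) = 31 + 47 + 44 − 2·14 − 2·8 − 2·13 + 3·2 = 58%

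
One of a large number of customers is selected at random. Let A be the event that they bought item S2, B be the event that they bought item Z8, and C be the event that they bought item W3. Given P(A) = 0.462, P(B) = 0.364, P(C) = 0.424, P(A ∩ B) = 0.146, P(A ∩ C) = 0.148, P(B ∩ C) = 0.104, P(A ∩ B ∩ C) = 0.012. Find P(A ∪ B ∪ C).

Using inclusion–exclusion:
P(A ∪ B ∪ C) = 0.462 + 0.364 + 0.424 − 0.146 − 0.148 − 0.104 + 0.012 = 0.864

0.864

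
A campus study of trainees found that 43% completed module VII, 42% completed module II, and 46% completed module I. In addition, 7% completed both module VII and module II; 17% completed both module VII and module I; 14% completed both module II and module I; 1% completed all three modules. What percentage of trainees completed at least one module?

94%

P(at least one) = 43 + 42 + 46 − 7 − 17 − 14 + 1 = 94%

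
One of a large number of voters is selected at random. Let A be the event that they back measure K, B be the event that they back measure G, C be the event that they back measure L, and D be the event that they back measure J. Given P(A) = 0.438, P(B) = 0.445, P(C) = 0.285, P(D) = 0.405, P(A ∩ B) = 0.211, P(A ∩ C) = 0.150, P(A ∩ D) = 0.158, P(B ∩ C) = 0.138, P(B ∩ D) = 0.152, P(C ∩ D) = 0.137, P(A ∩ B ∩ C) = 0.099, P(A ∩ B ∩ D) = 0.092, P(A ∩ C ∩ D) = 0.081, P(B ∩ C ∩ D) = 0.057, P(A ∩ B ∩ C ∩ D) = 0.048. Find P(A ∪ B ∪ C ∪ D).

0.908

Apply inclusion-exclusion:
P(A ∪ B ∪ C ∪ D) = 0.438 + 0.445 + 0.285 + 0.405 − 0.211 − 0.150 − 0.158 − 0.138 − 0.152 − 0.137 + 0.099 + 0.092 + 0.081 + 0.057 − 0.048 = 0.908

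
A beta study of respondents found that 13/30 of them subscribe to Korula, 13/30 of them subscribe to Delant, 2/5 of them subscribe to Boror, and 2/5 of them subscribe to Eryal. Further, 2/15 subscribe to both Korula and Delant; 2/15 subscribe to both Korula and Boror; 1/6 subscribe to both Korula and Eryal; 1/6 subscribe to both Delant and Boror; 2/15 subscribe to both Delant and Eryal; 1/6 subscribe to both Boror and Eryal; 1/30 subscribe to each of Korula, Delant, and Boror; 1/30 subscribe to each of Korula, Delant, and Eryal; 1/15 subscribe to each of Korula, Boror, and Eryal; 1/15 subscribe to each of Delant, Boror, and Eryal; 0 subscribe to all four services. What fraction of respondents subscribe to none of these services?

Inclusion–exclusion gives
P(at least one) = 13/30 + 13/30 + 2/5 + 2/5 − 2/15 − 2/15 − 1/6 − 1/6 − 2/15 − 1/6 + 1/30 + 1/30 + 1/15 + 1/15 − 0 = 29/30
P(none) = 1 − 29/30 = 1/30

1/30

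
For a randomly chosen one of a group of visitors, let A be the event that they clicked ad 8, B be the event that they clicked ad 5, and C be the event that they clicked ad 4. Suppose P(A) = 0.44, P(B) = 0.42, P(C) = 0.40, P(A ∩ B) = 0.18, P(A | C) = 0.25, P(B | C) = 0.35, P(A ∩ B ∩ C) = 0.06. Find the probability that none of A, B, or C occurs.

P(A ∩ C) = P(C)·P(A|C) = 0.40 × 0.25 = 0.10
P(B ∩ C) = P(C)·P(B|C) = 0.40 × 0.35 = 0.14
By inclusion–exclusion:
P(A ∪ B ∪ C) = 0.44 + 0.42 + 0.40 − 0.18 − 0.10 − 0.14 + 0.06 = 0.90
P(none) = 1 − 0.90 = 0.10

0.10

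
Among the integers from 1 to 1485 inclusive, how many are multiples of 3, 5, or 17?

By inclusion–exclusion:
floor(1485/3) + floor(1485/5) + floor(1485/17) − floor(1485/15) − floor(1485/51) − floor(1485/85) + floor(1485/255) = 495 + 297 + 87 − 99 − 29 − 17 + 5 = 739

739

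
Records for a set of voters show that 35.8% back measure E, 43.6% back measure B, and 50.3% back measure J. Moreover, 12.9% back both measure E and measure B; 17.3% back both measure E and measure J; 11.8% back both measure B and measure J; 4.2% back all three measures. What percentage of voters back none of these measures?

8.1%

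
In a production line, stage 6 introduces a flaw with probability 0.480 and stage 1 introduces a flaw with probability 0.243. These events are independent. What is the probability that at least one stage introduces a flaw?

P(none) = (1 − 0.480) × (1 − 0.243) = 0.520 × 0.757 = 0.39364
P(at least one) = 1 − 0.39364 = 0.60636

0.60636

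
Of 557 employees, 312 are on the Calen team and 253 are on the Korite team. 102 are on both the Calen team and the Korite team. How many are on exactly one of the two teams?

361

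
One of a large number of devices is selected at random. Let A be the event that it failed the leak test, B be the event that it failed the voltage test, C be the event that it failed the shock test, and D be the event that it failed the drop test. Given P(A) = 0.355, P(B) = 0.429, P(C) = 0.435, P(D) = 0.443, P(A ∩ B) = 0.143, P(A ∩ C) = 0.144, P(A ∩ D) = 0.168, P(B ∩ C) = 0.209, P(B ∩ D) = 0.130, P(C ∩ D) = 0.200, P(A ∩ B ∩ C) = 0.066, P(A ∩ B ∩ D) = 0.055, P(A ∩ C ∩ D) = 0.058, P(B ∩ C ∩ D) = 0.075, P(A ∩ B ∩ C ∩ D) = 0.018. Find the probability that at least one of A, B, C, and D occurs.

P(A ∪ B ∪ C ∪ D) = 0.355 + 0.429 + 0.435 + 0.443 − 0.143 − 0.144 − 0.168 − 0.209 − 0.130 − 0.200 + 0.066 + 0.055 + 0.058 + 0.075 − 0.018 = 0.904

0.904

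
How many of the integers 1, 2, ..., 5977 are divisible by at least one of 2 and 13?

2988 + 459 − 229 = 3218

3218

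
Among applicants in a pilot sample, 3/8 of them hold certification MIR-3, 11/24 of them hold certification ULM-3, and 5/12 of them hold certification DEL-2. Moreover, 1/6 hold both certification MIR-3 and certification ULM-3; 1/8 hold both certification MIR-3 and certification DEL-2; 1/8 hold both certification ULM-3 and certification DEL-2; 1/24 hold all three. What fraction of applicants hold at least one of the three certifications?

P(at least one) = 3/8 + 11/24 + 5/12 − 1/6 − 1/8 − 1/8 + 1/24 = 7/8

7/8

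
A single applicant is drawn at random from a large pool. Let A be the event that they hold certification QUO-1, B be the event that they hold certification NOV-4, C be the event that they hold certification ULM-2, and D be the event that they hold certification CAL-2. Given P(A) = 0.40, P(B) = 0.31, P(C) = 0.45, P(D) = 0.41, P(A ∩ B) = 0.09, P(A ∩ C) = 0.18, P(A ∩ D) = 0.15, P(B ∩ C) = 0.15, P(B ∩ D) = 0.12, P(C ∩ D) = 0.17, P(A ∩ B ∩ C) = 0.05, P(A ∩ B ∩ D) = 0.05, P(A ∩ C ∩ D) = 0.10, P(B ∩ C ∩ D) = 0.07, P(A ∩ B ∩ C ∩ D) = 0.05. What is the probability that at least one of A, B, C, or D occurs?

P(A ∪ B ∪ C ∪ D) = 0.40 + 0.31 + 0.45 + 0.41 − 0.09 − 0.18 − 0.15 − 0.15 − 0.12 − 0.17 + 0.05 + 0.05 + 0.10 + 0.07 − 0.05 = 0.93

0.93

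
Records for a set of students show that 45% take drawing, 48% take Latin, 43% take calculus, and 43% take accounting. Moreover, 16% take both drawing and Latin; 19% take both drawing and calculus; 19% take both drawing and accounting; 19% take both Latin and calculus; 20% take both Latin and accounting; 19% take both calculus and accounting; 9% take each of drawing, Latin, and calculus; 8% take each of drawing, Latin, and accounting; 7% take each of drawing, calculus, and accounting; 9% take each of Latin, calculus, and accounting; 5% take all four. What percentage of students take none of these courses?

By inclusion–exclusion:
P(≥1) = 45 + 48 + 43 + 43 − 16 − 19 − 19 − 19 − 20 − 19 + 9 + 8 + 7 + 9 − 5 = 95%
P(none) = 100% − 95% = 5%

5%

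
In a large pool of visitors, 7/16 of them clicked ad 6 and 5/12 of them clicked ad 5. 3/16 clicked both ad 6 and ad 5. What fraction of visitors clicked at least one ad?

P(≥1) = 7/16 + 5/12 − 3/16 = 2/3

2/3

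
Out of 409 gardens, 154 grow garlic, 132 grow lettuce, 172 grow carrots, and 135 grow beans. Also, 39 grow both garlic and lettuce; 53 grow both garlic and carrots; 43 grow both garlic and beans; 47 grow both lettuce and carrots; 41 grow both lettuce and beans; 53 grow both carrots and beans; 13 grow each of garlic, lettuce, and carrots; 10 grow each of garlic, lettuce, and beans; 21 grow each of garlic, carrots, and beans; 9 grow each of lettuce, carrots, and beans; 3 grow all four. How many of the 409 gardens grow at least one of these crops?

367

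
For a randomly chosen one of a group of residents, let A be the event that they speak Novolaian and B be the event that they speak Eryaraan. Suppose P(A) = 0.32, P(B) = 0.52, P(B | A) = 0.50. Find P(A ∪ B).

P(A ∩ B) = P(A)·P(B|A) = 0.32 × 0.50 = 0.16
Apply inclusion-exclusion:
P(A ∪ B) = 0.32 + 0.52 − 0.16 = 0.68

0.68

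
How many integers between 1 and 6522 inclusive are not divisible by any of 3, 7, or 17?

Apply inclusion-exclusion:
floor(6522/3) + floor(6522/7) + floor(6522/17) − floor(6522/21) − floor(6522/51) − floor(6522/119) + floor(6522/357) = 2174 + 931 + 383 − 310 − 127 − 54 + 18 = 3015
6522 − 3015 = 3507

3507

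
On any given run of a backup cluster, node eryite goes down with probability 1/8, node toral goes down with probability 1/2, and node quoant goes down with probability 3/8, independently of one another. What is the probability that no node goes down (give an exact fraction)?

35/128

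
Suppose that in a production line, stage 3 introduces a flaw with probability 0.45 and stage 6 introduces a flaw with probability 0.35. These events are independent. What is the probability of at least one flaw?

P(none) = (1 − 0.45) × (1 − 0.35) = 0.55 × 0.65 = 0.3575
P(at least one) = 1 − 0.3575 = 0.6425

0.6425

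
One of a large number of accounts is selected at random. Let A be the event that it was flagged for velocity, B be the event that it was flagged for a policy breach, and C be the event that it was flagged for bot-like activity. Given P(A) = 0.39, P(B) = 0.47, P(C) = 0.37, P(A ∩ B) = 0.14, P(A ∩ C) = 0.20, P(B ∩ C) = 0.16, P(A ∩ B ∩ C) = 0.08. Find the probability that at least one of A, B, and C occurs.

By inclusion–exclusion:
P(A ∪ B ∪ C) = 0.39 + 0.47 + 0.37 − 0.14 − 0.20 − 0.16 + 0.08 = 0.81

0.81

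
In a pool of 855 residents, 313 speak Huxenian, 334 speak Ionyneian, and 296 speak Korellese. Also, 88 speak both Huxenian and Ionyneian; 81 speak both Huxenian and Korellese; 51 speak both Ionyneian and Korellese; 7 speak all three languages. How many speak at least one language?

730

Apply inclusion-exclusion:
N(≥1) = 313 + 334 + 296 − 88 − 81 − 51 + 7 = 730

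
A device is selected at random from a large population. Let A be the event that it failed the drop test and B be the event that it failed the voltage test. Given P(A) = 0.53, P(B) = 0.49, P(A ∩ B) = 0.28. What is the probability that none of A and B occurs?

P(A ∪ B) = 0.53 + 0.49 − 0.28 = 0.74
P(none) = 1 − 0.74 = 0.26

0.26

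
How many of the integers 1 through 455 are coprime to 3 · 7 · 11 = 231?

Inclusion–exclusion gives
⌊455/3⌋ + ⌊455/7⌋ + ⌊455/11⌋ − ⌊455/21⌋ − ⌊455/33⌋ − ⌊455/77⌋ + ⌊455/231⌋ = 151 + 65 + 41 − 21 − 13 − 5 + 1 = 219
455 − 219 = 236

236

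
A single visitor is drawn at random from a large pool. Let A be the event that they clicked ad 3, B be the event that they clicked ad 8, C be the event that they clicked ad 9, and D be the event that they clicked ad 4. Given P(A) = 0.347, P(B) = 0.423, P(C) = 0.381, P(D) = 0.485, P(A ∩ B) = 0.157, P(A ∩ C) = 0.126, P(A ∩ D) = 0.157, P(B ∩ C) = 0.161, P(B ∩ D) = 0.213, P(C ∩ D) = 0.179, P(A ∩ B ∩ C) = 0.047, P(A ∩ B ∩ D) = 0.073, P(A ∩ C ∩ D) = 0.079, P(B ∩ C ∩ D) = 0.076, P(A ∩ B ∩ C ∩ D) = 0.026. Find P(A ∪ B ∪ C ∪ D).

0.892

P(A ∪ B ∪ C ∪ D) = 0.347 + 0.423 + 0.381 + 0.485 − 0.157 − 0.126 − 0.157 − 0.161 − 0.213 − 0.179 + 0.047 + 0.073 + 0.079 + 0.076 − 0.026 = 0.892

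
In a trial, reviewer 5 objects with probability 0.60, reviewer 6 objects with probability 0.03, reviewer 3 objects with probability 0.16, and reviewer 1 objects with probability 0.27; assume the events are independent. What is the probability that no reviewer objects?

0.2379216

Since the events are independent, P(none) is the product of the individual non-occurrence probabilities.
P(none) = (1 − 0.60) × (1 − 0.03) × (1 − 0.16) × (1 − 0.27) = 0.40 × 0.97 × 0.84 × 0.73 = 0.2379216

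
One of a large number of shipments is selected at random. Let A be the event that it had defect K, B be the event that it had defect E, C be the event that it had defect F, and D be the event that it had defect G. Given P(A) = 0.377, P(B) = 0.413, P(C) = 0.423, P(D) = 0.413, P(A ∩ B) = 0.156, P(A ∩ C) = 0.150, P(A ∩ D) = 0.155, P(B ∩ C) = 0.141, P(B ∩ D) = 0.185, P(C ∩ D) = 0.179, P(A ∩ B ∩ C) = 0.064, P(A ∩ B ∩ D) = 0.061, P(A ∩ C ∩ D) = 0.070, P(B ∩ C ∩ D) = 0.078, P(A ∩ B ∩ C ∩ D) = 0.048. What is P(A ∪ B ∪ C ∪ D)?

0.885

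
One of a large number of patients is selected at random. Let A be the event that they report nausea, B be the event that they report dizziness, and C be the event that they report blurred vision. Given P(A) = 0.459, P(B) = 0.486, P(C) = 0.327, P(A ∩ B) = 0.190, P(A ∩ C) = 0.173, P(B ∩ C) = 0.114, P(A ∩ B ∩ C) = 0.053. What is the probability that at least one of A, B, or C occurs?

P(A ∪ B ∪ C) = 0.459 + 0.486 + 0.327 − 0.190 − 0.173 − 0.114 + 0.053 = 0.848

0.848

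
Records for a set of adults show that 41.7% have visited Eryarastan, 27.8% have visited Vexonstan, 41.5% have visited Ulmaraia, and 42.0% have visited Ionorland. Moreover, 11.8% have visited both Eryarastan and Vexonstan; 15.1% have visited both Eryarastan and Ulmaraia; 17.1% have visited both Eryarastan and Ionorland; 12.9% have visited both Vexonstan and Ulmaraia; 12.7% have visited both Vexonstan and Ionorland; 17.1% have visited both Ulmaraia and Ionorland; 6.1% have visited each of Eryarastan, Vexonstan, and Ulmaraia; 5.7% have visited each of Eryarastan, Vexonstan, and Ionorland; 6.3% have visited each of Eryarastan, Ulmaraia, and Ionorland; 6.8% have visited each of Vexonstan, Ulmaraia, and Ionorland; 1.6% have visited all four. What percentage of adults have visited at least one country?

By inclusion-exclusion,
P(union) = 41.7 + 27.8 + 41.5 + 42.0 − 11.8 − 15.1 − 17.1 − 12.9 − 12.7 − 17.1 + 6.1 + 5.7 + 6.3 + 6.8 − 1.6 = 89.6%

89.6%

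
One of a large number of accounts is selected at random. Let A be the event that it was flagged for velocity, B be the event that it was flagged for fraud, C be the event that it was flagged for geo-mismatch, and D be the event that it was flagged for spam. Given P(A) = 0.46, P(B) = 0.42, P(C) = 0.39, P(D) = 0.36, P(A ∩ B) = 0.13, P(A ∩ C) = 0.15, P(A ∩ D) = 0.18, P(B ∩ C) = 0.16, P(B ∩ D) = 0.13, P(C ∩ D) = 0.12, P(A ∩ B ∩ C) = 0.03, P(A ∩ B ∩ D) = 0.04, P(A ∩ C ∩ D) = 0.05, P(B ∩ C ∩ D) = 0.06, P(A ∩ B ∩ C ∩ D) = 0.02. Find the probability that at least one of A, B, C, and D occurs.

Inclusion–exclusion gives
P(A ∪ B ∪ C ∪ D) = 0.46 + 0.42 + 0.39 + 0.36 − 0.13 − 0.15 − 0.18 − 0.16 − 0.13 − 0.12 + 0.03 + 0.04 + 0.05 + 0.06 − 0.02 = 0.92

0.92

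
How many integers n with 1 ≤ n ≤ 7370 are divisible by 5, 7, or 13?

1474 + 1052 + 566 − 210 − 113 − 80 + 16 = 2705

2705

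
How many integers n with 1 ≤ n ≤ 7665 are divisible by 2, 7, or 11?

4678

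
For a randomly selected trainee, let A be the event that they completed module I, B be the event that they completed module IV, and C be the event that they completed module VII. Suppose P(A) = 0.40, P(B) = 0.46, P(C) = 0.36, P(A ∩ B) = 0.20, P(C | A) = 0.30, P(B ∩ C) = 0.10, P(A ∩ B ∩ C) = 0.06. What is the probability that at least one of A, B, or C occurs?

P(A ∩ C) = P(A)·P(C|A) = 0.40 × 0.30 = 0.12
Using inclusion–exclusion:
P(A ∪ B ∪ C) = 0.40 + 0.46 + 0.36 − 0.20 − 0.12 − 0.10 + 0.06 = 0.86

0.86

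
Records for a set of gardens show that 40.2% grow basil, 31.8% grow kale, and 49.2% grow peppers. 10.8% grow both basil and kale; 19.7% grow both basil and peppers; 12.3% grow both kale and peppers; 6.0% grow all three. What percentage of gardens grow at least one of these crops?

84.4%

P(at least one) = 40.2 + 31.8 + 49.2 − 10.8 − 19.7 − 12.3 + 6.0 = 84.4%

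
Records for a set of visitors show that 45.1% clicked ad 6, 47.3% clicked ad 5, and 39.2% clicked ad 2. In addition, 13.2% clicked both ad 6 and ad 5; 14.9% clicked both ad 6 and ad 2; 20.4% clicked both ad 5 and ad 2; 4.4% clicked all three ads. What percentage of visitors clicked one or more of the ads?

87.5%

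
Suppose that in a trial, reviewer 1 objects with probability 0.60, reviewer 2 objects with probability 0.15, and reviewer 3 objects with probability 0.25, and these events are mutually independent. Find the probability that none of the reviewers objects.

0.255

P(none) = (1 − 0.60) × (1 − 0.15) × (1 − 0.25) = 0.40 × 0.85 × 0.75 = 0.255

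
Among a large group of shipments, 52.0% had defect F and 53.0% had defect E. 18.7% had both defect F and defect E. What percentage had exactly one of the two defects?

By inclusion–exclusion (exactly-one form):
P(exactly one) = 52.0 + 53.0 − 2·18.7 = 67.6%

67.6%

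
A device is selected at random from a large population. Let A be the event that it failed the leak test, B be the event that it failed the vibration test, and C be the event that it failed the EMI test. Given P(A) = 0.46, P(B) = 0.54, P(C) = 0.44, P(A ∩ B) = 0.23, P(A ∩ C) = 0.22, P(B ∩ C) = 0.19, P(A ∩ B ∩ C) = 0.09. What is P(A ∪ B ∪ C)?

0.89

P(A ∪ B ∪ C) = 0.46 + 0.54 + 0.44 − 0.23 − 0.22 − 0.19 + 0.09 = 0.89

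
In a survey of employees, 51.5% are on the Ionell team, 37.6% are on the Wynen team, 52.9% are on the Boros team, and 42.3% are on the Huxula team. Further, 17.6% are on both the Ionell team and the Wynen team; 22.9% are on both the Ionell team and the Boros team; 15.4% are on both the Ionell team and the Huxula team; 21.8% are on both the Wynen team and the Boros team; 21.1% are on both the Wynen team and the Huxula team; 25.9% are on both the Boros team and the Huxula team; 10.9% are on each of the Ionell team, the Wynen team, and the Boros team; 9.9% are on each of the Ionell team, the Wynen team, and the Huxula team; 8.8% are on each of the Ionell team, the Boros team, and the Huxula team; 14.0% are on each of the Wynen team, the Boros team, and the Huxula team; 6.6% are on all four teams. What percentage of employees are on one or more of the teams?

96.6%

By inclusion-exclusion,
P(≥1) = 51.5 + 37.6 + 52.9 + 42.3 − 17.6 − 22.9 − 15.4 − 21.8 − 21.1 − 25.9 + 10.9 + 9.9 + 8.8 + 14.0 − 6.6 = 96.6%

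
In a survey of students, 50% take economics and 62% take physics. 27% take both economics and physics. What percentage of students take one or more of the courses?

85%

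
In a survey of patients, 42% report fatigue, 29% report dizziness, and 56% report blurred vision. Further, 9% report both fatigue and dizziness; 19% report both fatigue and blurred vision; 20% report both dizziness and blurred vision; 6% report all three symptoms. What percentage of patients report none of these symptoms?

15%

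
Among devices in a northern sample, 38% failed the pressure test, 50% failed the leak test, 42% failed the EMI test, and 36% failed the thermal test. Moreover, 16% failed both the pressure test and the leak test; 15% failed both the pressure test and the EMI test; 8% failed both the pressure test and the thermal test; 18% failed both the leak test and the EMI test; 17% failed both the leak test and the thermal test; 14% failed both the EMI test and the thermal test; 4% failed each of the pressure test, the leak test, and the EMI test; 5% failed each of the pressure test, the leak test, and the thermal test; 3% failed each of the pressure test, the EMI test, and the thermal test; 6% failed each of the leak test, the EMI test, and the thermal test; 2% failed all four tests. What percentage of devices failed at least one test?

94%

P(≥1) = 38 + 50 + 42 + 36 − 16 − 15 − 8 − 18 − 17 − 14 + 4 + 5 + 3 + 6 − 2 = 94%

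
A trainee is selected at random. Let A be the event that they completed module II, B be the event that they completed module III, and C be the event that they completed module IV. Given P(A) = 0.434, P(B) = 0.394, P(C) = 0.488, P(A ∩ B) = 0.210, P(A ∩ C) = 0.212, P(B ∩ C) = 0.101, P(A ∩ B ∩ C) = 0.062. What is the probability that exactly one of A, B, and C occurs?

Using the inclusion–exclusion count for exactly one event:
P(exactly one) = 0.434 + 0.394 + 0.488 − 2·0.210 − 2·0.212 − 2·0.101 + 3·0.062 = 0.456

0.456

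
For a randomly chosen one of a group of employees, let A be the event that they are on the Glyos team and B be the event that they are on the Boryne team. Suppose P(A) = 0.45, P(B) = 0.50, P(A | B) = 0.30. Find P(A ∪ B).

P(A ∩ B) = P(B)·P(A|B) = 0.50 × 0.30 = 0.15
P(A ∪ B) = 0.45 + 0.50 − 0.15 = 0.80

0.80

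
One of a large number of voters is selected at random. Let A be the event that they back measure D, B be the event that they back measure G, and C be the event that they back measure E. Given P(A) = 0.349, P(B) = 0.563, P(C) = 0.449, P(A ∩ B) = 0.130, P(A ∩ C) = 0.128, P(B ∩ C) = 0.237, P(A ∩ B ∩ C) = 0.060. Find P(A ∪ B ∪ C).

P(A ∪ B ∪ C) = 0.349 + 0.563 + 0.449 − 0.130 − 0.128 − 0.237 + 0.060 = 0.926

0.926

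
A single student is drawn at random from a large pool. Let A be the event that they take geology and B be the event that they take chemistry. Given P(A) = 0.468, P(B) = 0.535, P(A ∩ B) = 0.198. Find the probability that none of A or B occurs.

0.195

By inclusion–exclusion:
P(A ∪ B) = 0.468 + 0.535 − 0.198 = 0.805
P(none) = 1 − 0.805 = 0.195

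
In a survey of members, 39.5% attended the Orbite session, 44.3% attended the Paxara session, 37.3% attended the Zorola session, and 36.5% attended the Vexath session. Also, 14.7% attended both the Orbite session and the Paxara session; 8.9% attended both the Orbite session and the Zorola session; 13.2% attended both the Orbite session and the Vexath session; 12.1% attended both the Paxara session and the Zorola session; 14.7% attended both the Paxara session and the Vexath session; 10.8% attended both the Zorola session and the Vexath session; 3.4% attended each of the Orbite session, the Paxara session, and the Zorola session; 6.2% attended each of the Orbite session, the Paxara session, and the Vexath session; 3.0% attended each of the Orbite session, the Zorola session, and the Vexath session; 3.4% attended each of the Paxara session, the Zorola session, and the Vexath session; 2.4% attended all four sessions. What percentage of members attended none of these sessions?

Using inclusion–exclusion:
P(at least one) = 39.5 + 44.3 + 37.3 + 36.5 − 14.7 − 8.9 − 13.2 − 12.1 − 14.7 − 10.8 + 3.4 + 6.2 + 3.0 + 3.4 − 2.4 = 96.8%
P(none) = 100% − 96.8% = 3.2%

3.2%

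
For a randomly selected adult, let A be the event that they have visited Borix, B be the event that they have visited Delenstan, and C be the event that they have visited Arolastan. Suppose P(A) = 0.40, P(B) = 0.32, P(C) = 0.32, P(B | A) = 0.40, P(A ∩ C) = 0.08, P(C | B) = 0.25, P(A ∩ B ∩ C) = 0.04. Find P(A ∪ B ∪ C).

P(A ∩ B) = P(A)·P(B|A) = 0.40 × 0.40 = 0.16
P(B ∩ C) = P(B)·P(C|B) = 0.32 × 0.25 = 0.08
Inclusion–exclusion gives
P(A ∪ B ∪ C) = 0.40 + 0.32 + 0.32 − 0.16 − 0.08 − 0.08 + 0.04 = 0.76

0.76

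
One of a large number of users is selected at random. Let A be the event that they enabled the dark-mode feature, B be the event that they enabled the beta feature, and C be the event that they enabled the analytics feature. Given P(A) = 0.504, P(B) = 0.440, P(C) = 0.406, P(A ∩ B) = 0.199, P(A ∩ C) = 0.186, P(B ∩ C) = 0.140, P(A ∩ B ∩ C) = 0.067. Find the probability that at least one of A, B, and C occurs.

P(A ∪ B ∪ C) = 0.504 + 0.440 + 0.406 − 0.199 − 0.186 − 0.140 + 0.067 = 0.892

0.892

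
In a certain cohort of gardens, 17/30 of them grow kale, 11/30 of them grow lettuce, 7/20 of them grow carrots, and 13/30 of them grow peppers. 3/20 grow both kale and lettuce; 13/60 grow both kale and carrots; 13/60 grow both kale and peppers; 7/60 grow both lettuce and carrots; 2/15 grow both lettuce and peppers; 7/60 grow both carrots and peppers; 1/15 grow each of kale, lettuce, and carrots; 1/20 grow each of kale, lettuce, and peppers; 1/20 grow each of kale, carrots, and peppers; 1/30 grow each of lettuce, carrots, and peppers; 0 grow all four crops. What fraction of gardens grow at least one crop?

29/30

P(≥1) = 17/30 + 11/30 + 7/20 + 13/30 − 3/20 − 13/60 − 13/60 − 7/60 − 2/15 − 7/60 + 1/15 + 1/20 + 1/20 + 1/30 − 0 = 29/30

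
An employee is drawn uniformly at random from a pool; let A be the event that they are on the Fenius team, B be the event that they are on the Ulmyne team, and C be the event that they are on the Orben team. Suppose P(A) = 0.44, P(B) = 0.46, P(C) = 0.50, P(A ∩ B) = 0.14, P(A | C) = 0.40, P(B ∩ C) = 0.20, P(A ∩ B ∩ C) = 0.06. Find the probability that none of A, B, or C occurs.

P(A ∩ C) = P(C)·P(A|C) = 0.50 × 0.40 = 0.20
P(A ∪ B ∪ C) = 0.44 + 0.46 + 0.50 − 0.14 − 0.20 − 0.20 + 0.06 = 0.92
P(none) = 1 − 0.92 = 0.08

0.08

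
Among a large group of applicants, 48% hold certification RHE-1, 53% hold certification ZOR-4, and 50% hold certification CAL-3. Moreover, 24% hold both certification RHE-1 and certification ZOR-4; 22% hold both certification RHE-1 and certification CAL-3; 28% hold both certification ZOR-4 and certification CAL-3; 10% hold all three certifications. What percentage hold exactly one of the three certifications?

33%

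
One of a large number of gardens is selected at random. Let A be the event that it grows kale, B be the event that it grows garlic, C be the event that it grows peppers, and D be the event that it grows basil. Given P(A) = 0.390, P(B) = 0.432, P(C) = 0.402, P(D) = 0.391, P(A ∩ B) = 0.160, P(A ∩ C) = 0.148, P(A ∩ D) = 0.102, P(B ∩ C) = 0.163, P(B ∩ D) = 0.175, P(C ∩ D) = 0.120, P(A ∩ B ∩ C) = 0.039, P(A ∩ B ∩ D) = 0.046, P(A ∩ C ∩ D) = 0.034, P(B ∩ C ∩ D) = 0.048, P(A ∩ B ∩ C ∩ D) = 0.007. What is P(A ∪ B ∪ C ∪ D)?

0.907

Inclusion–exclusion gives
P(A ∪ B ∪ C ∪ D) = 0.390 + 0.432 + 0.402 + 0.391 − 0.160 − 0.148 − 0.102 − 0.163 − 0.175 − 0.120 + 0.039 + 0.046 + 0.034 + 0.048 − 0.007 = 0.907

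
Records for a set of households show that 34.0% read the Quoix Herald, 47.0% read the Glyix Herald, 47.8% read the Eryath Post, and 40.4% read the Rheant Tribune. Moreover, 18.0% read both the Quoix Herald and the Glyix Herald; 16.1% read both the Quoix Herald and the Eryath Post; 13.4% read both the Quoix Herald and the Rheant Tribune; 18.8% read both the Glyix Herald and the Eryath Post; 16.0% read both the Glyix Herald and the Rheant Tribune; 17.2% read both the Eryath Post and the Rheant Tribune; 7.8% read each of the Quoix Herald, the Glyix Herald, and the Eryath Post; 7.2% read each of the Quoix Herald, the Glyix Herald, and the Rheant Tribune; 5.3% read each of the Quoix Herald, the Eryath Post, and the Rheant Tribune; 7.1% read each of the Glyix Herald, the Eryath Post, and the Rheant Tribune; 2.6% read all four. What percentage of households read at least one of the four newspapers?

P(at least one) = 34.0 + 47.0 + 47.8 + 40.4 − 18.0 − 16.1 − 13.4 − 18.8 − 16.0 − 17.2 + 7.8 + 7.2 + 5.3 + 7.1 − 2.6 = 94.5%

94.5%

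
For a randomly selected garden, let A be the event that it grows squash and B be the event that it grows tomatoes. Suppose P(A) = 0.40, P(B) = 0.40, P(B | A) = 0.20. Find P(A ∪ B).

0.72

P(A ∩ B) = P(A)·P(B|A) = 0.40 × 0.20 = 0.08
By inclusion-exclusion,
P(A ∪ B) = 0.40 + 0.40 − 0.08 = 0.72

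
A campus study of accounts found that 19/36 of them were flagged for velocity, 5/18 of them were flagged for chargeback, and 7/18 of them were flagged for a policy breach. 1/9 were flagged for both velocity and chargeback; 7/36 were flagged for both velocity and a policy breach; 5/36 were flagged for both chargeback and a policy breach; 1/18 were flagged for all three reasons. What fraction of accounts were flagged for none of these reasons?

P(union) = 19/36 + 5/18 + 7/18 − 1/9 − 7/36 − 5/36 + 1/18 = 29/36
P(none) = 1 − 29/36 = 7/36

7/36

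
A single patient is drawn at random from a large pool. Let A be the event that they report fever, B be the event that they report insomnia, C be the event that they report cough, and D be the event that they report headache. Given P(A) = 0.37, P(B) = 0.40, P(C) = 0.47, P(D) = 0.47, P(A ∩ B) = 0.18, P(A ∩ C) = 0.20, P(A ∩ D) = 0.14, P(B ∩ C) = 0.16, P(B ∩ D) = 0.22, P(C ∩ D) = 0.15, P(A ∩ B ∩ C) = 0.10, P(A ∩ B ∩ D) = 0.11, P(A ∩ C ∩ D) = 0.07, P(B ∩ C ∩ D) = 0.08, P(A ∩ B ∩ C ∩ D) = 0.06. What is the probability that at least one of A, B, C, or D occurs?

Using inclusion–exclusion:
P(A ∪ B ∪ C ∪ D) = 0.37 + 0.40 + 0.47 + 0.47 − 0.18 − 0.20 − 0.14 − 0.16 − 0.22 − 0.15 + 0.10 + 0.11 + 0.07 + 0.08 − 0.06 = 0.96

0.96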